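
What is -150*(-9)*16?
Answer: 21600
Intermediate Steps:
-150*(-9)*16 = -30*(-45)*16 = 1350*16 = 21600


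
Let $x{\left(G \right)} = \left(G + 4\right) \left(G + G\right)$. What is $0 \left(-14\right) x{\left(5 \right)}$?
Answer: $0$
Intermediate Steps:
$x{\left(G \right)} = 2 G \left(4 + G\right)$ ($x{\left(G \right)} = \left(4 + G\right) 2 G = 2 G \left(4 + G\right)$)
$0 \left(-14\right) x{\left(5 \right)} = 0 \left(-14\right) 2 \cdot 5 \left(4 + 5\right) = 0 \cdot 2 \cdot 5 \cdot 9 = 0 \cdot 90 = 0$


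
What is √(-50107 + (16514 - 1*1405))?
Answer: I*√34998 ≈ 187.08*I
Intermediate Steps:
√(-50107 + (16514 - 1*1405)) = √(-50107 + (16514 - 1405)) = √(-50107 + 15109) = √(-34998) = I*√34998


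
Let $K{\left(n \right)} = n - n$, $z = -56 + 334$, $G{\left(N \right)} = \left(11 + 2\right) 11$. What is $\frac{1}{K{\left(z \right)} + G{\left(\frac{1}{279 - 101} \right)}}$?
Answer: $\frac{1}{143} \approx 0.006993$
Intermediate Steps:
$G{\left(N \right)} = 143$ ($G{\left(N \right)} = 13 \cdot 11 = 143$)
$z = 278$
$K{\left(n \right)} = 0$
$\frac{1}{K{\left(z \right)} + G{\left(\frac{1}{279 - 101} \right)}} = \frac{1}{0 + 143} = \frac{1}{143}$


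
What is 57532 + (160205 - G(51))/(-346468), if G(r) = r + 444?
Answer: 9966418633/173234 ≈ 57532.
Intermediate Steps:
G(r) = 444 + r
57532 + (160205 - G(51))/(-346468) = 57532 + (160205 - (444 + 51))/(-346468) = 57532 + (160205 - 1*495)*(-1/346468) = 57532 + (160205 - 495)*(-1/346468) = 57532 + 159710*(-1/346468) = 57532 - 79855/173234 = 9966418633/173234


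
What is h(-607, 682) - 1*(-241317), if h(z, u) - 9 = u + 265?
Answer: 242273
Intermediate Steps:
h(z, u) = 274 + u (h(z, u) = 9 + (u + 265) = 9 + (265 + u) = 274 + u)
h(-607, 682) - 1*(-241317) = (274 + 682) - 1*(-241317) = 956 + 241317 = 242273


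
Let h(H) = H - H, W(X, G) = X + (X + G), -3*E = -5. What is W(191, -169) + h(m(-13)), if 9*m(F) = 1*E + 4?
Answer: 213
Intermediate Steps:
E = 5/3 (E = -⅓*(-5) = 5/3 ≈ 1.6667)
m(F) = 17/27 (m(F) = (1*(5/3) + 4)/9 = (5/3 + 4)/9 = (⅑)*(17/3) = 17/27)
W(X, G) = G + 2*X (W(X, G) = X + (G + X) = G + 2*X)
h(H) = 0
W(191, -169) + h(m(-13)) = (-169 + 2*191) + 0 = (-169 + 382) + 0 = 213 + 0 = 213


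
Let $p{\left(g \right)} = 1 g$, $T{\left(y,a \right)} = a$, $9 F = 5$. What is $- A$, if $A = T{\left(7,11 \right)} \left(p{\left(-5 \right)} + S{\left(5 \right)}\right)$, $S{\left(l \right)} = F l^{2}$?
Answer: $- \frac{880}{9} \approx -97.778$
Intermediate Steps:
$F = \frac{5}{9}$ ($F = \frac{1}{9} \cdot 5 = \frac{5}{9} \approx 0.55556$)
$p{\left(g \right)} = g$
$S{\left(l \right)} = \frac{5 l^{2}}{9}$
$A = \frac{880}{9}$ ($A = 11 \left(-5 + \frac{5 \cdot 5^{2}}{9}\right) = 11 \left(-5 + \frac{5}{9} \cdot 25\right) = 11 \left(-5 + \frac{125}{9}\right) = 11 \cdot \frac{80}{9} = \frac{880}{9} \approx 97.778$)
$- A = \left(-1\right) \frac{880}{9} = - \frac{880}{9}$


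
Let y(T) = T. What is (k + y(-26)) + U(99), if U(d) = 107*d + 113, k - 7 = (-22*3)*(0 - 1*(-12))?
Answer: 9895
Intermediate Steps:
k = -785 (k = 7 + (-22*3)*(0 - 1*(-12)) = 7 - 66*(0 + 12) = 7 - 66*12 = 7 - 792 = -785)
U(d) = 113 + 107*d
(k + y(-26)) + U(99) = (-785 - 26) + (113 + 107*99) = -811 + (113 + 10593) = -811 + 10706 = 9895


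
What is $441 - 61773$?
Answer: $-61332$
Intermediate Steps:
$441 - 61773 = -61332$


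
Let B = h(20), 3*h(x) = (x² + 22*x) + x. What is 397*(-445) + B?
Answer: -529135/3 ≈ -1.7638e+5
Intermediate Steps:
h(x) = x²/3 + 23*x/3 (h(x) = ((x² + 22*x) + x)/3 = (x² + 23*x)/3 = x²/3 + 23*x/3)
B = 860/3 (B = (⅓)*20*(23 + 20) = (⅓)*20*43 = 860/3 ≈ 286.67)
397*(-445) + B = 397*(-445) + 860/3 = -176665 + 860/3 = -529135/3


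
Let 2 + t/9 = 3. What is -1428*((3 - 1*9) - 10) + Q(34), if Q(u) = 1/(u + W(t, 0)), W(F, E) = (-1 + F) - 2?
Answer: 913921/40 ≈ 22848.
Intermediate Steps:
t = 9 (t = -18 + 9*3 = -18 + 27 = 9)
W(F, E) = -3 + F
Q(u) = 1/(6 + u) (Q(u) = 1/(u + (-3 + 9)) = 1/(u + 6) = 1/(6 + u))
-1428*((3 - 1*9) - 10) + Q(34) = -1428*((3 - 1*9) - 10) + 1/(6 + 34) = -1428*((3 - 9) - 10) + 1/40 = -1428*(-6 - 10) + 1/40 = -1428*(-16) + 1/40 = -204*(-112) + 1/40 = 22848 + 1/40 = 913921/40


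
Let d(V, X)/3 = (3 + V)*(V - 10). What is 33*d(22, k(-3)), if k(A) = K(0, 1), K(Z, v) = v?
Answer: 29700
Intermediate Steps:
k(A) = 1
d(V, X) = 3*(-10 + V)*(3 + V) (d(V, X) = 3*((3 + V)*(V - 10)) = 3*((3 + V)*(-10 + V)) = 3*((-10 + V)*(3 + V)) = 3*(-10 + V)*(3 + V))
33*d(22, k(-3)) = 33*(-90 - 21*22 + 3*22²) = 33*(-90 - 462 + 3*484) = 33*(-90 - 462 + 1452) = 33*900 = 29700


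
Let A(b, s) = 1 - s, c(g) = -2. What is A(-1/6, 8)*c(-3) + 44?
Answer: 58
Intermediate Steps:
A(-1/6, 8)*c(-3) + 44 = (1 - 1*8)*(-2) + 44 = (1 - 8)*(-2) + 44 = -7*(-2) + 44 = 14 + 44 = 58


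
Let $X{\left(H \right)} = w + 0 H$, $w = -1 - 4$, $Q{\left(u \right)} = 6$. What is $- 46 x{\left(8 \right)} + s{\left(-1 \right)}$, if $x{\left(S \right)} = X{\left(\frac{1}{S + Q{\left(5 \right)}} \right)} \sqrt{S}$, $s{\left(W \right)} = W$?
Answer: $-1 + 460 \sqrt{2} \approx 649.54$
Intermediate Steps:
$w = -5$ ($w = -1 - 4 = -5$)
$X{\left(H \right)} = -5$ ($X{\left(H \right)} = -5 + 0 H = -5 + 0 = -5$)
$x{\left(S \right)} = - 5 \sqrt{S}$
$- 46 x{\left(8 \right)} + s{\left(-1 \right)} = - 46 \left(- 5 \sqrt{8}\right) - 1 = - 46 \left(- 5 \cdot 2 \sqrt{2}\right) - 1 = - 46 \left(- 10 \sqrt{2}\right) - 1 = 460 \sqrt{2} - 1 = -1 + 460 \sqrt{2}$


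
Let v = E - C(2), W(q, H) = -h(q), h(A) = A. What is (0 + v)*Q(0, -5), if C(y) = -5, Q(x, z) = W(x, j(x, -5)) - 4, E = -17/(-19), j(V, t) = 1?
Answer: -448/19 ≈ -23.579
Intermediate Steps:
E = 17/19 (E = -17*(-1/19) = 17/19 ≈ 0.89474)
W(q, H) = -q
Q(x, z) = -4 - x (Q(x, z) = -x - 4 = -4 - x)
v = 112/19 (v = 17/19 - 1*(-5) = 17/19 + 5 = 112/19 ≈ 5.8947)
(0 + v)*Q(0, -5) = (0 + 112/19)*(-4 - 1*0) = 112*(-4 + 0)/19 = (112/19)*(-4) = -448/19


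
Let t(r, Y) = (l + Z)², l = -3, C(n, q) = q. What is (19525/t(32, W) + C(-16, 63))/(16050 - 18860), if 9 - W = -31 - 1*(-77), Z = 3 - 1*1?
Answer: -9794/1405 ≈ -6.9708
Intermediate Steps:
Z = 2 (Z = 3 - 1 = 2)
W = -37 (W = 9 - (-31 - 1*(-77)) = 9 - (-31 + 77) = 9 - 1*46 = 9 - 46 = -37)
t(r, Y) = 1 (t(r, Y) = (-3 + 2)² = (-1)² = 1)
(19525/t(32, W) + C(-16, 63))/(16050 - 18860) = (19525/1 + 63)/(16050 - 18860) = (19525*1 + 63)/(-2810) = (19525 + 63)*(-1/2810) = 19588*(-1/2810) = -9794/1405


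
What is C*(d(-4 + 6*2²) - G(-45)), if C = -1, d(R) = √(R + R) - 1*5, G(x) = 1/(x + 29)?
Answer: 79/16 - 2*√10 ≈ -1.3871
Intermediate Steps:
G(x) = 1/(29 + x)
d(R) = -5 + √2*√R (d(R) = √(2*R) - 5 = √2*√R - 5 = -5 + √2*√R)
C*(d(-4 + 6*2²) - G(-45)) = -((-5 + √2*√(-4 + 6*2²)) - 1/(29 - 45)) = -((-5 + √2*√(-4 + 6*4)) - 1/(-16)) = -((-5 + √2*√(-4 + 24)) - 1*(-1/16)) = -((-5 + √2*√20) + 1/16) = -((-5 + √2*(2*√5)) + 1/16) = -((-5 + 2*√10) + 1/16) = -(-79/16 + 2*√10) = 79/16 - 2*√10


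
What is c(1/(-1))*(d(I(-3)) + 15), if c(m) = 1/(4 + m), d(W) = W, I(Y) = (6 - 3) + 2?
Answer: 20/3 ≈ 6.6667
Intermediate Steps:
I(Y) = 5 (I(Y) = 3 + 2 = 5)
c(1/(-1))*(d(I(-3)) + 15) = (5 + 15)/(4 + 1/(-1)) = 20/(4 - 1) = 20/3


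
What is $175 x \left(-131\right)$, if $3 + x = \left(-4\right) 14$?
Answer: $1352575$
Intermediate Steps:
$x = -59$ ($x = -3 - 56 = -59$)
$175 x \left(-131\right) = 175 \left(-59\right) \left(-131\right) = \left(-10325\right) \left(-131\right) = 1352575$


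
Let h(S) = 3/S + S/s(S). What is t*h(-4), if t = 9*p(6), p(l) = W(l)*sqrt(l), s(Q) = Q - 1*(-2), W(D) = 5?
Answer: 225*sqrt(6)/4 ≈ 137.78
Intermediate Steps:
s(Q) = 2 + Q (s(Q) = Q + 2 = 2 + Q)
p(l) = 5*sqrt(l)
t = 45*sqrt(6) (t = 9*(5*sqrt(6)) = 45*sqrt(6) ≈ 110.23)
h(S) = 3/S + S/(2 + S)
t*h(-4) = (45*sqrt(6))*(3/(-4) - 4/(2 - 4)) = (45*sqrt(6))*(3*(-1/4) - 4/(-2)) = (45*sqrt(6))*(-3/4 - 4*(-1/2)) = (45*sqrt(6))*(-3/4 + 2) = (45*sqrt(6))*(5/4) = 225*sqrt(6)/4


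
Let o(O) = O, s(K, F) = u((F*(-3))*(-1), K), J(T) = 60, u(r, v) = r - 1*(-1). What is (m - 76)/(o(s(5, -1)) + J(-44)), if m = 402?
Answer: 163/29 ≈ 5.6207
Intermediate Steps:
u(r, v) = 1 + r (u(r, v) = r + 1 = 1 + r)
s(K, F) = 1 + 3*F (s(K, F) = 1 + (F*(-3))*(-1) = 1 - 3*F*(-1) = 1 + 3*F)
(m - 76)/(o(s(5, -1)) + J(-44)) = (402 - 76)/((1 + 3*(-1)) + 60) = 326/((1 - 3) + 60) = 326/(-2 + 60) = 326/58 = 326*(1/58) = 163/29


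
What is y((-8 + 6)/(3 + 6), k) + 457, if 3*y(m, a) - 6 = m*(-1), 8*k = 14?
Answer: 12395/27 ≈ 459.07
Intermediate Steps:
k = 7/4 (k = (⅛)*14 = 7/4 ≈ 1.7500)
y(m, a) = 2 - m/3 (y(m, a) = 2 + (m*(-1))/3 = 2 + (-m)/3 = 2 - m/3)
y((-8 + 6)/(3 + 6), k) + 457 = (2 - (-8 + 6)/(3*(3 + 6))) + 457 = (2 - (-2)/(3*9)) + 457 = (2 - ⅓*(-2/9)) + 457 = (2 + 2/27) + 457 = 56/27 + 457 = 12395/27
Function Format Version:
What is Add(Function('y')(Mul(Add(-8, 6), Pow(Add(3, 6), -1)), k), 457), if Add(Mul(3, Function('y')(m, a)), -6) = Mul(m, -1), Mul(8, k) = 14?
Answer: Rational(12395, 27) ≈ 459.07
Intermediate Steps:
k = Rational(7, 4) (k = Mul(Rational(1, 8), 14) = Rational(7, 4) ≈ 1.7500)
Function('y')(m, a) = Add(2, Mul(Rational(-1, 3), m)) (Function('y')(m, a) = Add(2, Mul(Rational(1, 3), Mul(m, -1))) = Add(2, Mul(Rational(1, 3), Mul(-1, m))) = Add(2, Mul(Rational(-1, 3), m)))
Add(Function('y')(Mul(Add(-8, 6), Pow(Add(3, 6), -1)), k), 457) = Add(Add(2, Mul(Rational(-1, 3), Mul(Add(-8, 6), Pow(Add(3, 6), -1)))), 457) = Add(Add(2, Mul(Rational(-1, 3), Mul(-2, Pow(9, -1)))), 457) = Add(Add(2, Mul(Rational(-1, 3), Mul(-2, Rational(1, 9)))), 457) = Add(Add(2, Mul(Rational(-1, 3), Rational(-2, 9))), 457) = Add(Add(2, Rational(2, 27)), 457) = Add(Rational(56, 27), 457) = Rational(12395, 27)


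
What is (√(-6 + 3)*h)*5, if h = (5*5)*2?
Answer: 250*I*√3 ≈ 433.01*I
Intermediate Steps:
h = 50 (h = 25*2 = 50)
(√(-6 + 3)*h)*5 = (√(-6 + 3)*50)*5 = (√(-3)*50)*5 = ((I*√3)*50)*5 = (50*I*√3)*5 = 250*I*√3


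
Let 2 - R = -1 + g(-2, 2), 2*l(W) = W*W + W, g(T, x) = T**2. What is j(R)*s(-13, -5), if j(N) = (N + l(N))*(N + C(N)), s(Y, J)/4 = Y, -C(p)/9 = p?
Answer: 416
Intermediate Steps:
C(p) = -9*p
s(Y, J) = 4*Y
l(W) = W/2 + W**2/2 (l(W) = (W*W + W)/2 = (W**2 + W)/2 = (W + W**2)/2 = W/2 + W**2/2)
R = -1 (R = 2 - (-1 + (-2)**2) = 2 - (-1 + 4) = 2 - 1*3 = 2 - 3 = -1)
j(N) = -8*N*(N + N*(1 + N)/2) (j(N) = (N + N*(1 + N)/2)*(N - 9*N) = (N + N*(1 + N)/2)*(-8*N) = -8*N*(N + N*(1 + N)/2))
j(R)*s(-13, -5) = (4*(-1)**2*(-3 - 1*(-1)))*(4*(-13)) = (4*1*(-3 + 1))*(-52) = (4*1*(-2))*(-52) = -8*(-52) = 416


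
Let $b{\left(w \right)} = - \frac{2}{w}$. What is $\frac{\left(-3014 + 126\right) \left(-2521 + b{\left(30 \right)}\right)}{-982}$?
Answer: $- \frac{54606304}{7365} \approx -7414.3$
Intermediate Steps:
$\frac{\left(-3014 + 126\right) \left(-2521 + b{\left(30 \right)}\right)}{-982} = \frac{\left(-3014 + 126\right) \left(-2521 - \frac{2}{30}\right)}{-982} = - 2888 \left(-2521 - \frac{1}{15}\right) \left(- \frac{1}{982}\right) = \left(-2888\right) \left(- \frac{37816}{15}\right) \left(- \frac{1}{982}\right) = \frac{109212608}{15} \left(- \frac{1}{982}\right) = - \frac{54606304}{7365}$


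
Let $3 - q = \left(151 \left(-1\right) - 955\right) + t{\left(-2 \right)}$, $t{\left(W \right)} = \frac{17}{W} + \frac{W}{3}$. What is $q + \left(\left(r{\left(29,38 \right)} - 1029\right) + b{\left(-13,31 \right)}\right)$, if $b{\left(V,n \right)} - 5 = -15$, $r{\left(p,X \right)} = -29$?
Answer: $\frac{301}{6} \approx 50.167$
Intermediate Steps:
$b{\left(V,n \right)} = -10$ ($b{\left(V,n \right)} = 5 - 15 = -10$)
$t{\left(W \right)} = \frac{17}{W} + \frac{W}{3}$ ($t{\left(W \right)} = \frac{17}{W} + W \frac{1}{3} = \frac{17}{W} + \frac{W}{3}$)
$q = \frac{6709}{6}$ ($q = 3 - \left(\left(151 \left(-1\right) - 955\right) + \left(\frac{17}{-2} + \frac{1}{3} \left(-2\right)\right)\right) = 3 - \left(\left(-151 - 955\right) + \left(17 \left(- \frac{1}{2}\right) - \frac{2}{3}\right)\right) = 3 - \left(-1106 - \frac{55}{6}\right) = 3 - - \frac{6691}{6} = 3 + \frac{6691}{6} = \frac{6709}{6} \approx 1118.2$)
$q + \left(\left(r{\left(29,38 \right)} - 1029\right) + b{\left(-13,31 \right)}\right) = \frac{6709}{6} - 1068 = \frac{301}{6}$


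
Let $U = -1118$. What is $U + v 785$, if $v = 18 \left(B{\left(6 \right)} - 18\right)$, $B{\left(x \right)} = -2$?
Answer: $-283718$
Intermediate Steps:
$v = -360$ ($v = 18 \left(-2 - 18\right) = 18 \left(-20\right) = -360$)
$U + v 785 = -1118 - 282600 = -283718$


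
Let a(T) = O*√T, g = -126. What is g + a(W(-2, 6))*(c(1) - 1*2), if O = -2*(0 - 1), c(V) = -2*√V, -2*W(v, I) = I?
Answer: -126 - 8*I*√3 ≈ -126.0 - 13.856*I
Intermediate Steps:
W(v, I) = -I/2
O = 2 (O = -2*(-1) = 2)
a(T) = 2*√T
g + a(W(-2, 6))*(c(1) - 1*2) = -126 + (2*√(-½*6))*(-2*√1 - 1*2) = -126 + (2*√(-3))*(-2*1 - 2) = -126 + (2*(I*√3))*(-2 - 2) = -126 + (2*I*√3)*(-4) = -126 - 8*I*√3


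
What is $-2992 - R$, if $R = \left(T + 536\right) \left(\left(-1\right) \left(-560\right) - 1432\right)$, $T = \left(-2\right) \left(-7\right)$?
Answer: $476608$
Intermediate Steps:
$T = 14$
$R = -479600$ ($R = \left(14 + 536\right) \left(\left(-1\right) \left(-560\right) - 1432\right) = 550 \left(560 - 1432\right) = 550 \left(-872\right) = -479600$)
$-2992 - R = -2992 - -479600 = -2992 + 479600 = 476608$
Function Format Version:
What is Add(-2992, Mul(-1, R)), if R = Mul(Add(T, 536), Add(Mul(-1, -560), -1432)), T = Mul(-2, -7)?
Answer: 476608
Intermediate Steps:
T = 14
R = -479600 (R = Mul(Add(14, 536), Add(Mul(-1, -560), -1432)) = Mul(550, Add(560, -1432)) = Mul(550, -872) = -479600)
Add(-2992, Mul(-1, R)) = Add(-2992, Mul(-1, -479600)) = Add(-2992, 479600) = 476608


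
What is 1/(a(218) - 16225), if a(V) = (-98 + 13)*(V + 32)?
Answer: -1/37475 ≈ -2.6684e-5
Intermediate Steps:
a(V) = -2720 - 85*V (a(V) = -85*(32 + V) = -2720 - 85*V)
1/(a(218) - 16225) = 1/((-2720 - 85*218) - 16225) = 1/((-2720 - 18530) - 16225) = 1/(-21250 - 16225) = 1/(-37475) = -1/37475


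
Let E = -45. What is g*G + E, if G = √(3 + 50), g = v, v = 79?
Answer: -45 + 79*√53 ≈ 530.13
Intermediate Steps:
g = 79
G = √53 ≈ 7.2801
g*G + E = 79*√53 - 45 = -45 + 79*√53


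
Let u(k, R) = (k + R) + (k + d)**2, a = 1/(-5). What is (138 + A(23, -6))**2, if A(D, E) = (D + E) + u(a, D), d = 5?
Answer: 25210441/625 ≈ 40337.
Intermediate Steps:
a = -1/5 ≈ -0.20000
u(k, R) = R + k + (5 + k)**2 (u(k, R) = (k + R) + (k + 5)**2 = (R + k) + (5 + k)**2 = R + k + (5 + k)**2)
A(D, E) = 571/25 + E + 2*D (A(D, E) = (D + E) + (D - 1/5 + (5 - 1/5)**2) = (D + E) + (D - 1/5 + (24/5)**2) = (D + E) + (D - 1/5 + 576/25) = (D + E) + (571/25 + D) = 571/25 + E + 2*D)
(138 + A(23, -6))**2 = (138 + (571/25 - 6 + 2*23))**2 = (138 + (571/25 - 6 + 46))**2 = (138 + 1571/25)**2 = (5021/25)**2 = 25210441/625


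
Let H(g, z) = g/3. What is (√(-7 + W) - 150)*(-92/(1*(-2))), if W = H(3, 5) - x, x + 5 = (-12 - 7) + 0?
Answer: -6900 + 138*√2 ≈ -6704.8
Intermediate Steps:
H(g, z) = g/3 (H(g, z) = g*(⅓) = g/3)
x = -24 (x = -5 + ((-12 - 7) + 0) = -5 + (-19 + 0) = -5 - 19 = -24)
W = 25 (W = (⅓)*3 - 1*(-24) = 1 + 24 = 25)
(√(-7 + W) - 150)*(-92/(1*(-2))) = (√(-7 + 25) - 150)*(-92/(1*(-2))) = (√18 - 150)*(-92/(-2)) = (3*√2 - 150)*(-92*(-½)) = (-150 + 3*√2)*46 = -6900 + 138*√2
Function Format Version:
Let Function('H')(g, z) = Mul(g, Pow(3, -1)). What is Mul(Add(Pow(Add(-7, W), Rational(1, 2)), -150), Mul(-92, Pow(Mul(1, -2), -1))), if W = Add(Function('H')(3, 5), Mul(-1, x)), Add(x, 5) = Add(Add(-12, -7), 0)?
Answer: Add(-6900, Mul(138, Pow(2, Rational(1, 2)))) ≈ -6704.8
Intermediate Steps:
Function('H')(g, z) = Mul(Rational(1, 3), g) (Function('H')(g, z) = Mul(g, Rational(1, 3)) = Mul(Rational(1, 3), g))
x = -24 (x = Add(-5, Add(Add(-12, -7), 0)) = Add(-5, Add(-19, 0)) = Add(-5, -19) = -24)
W = 25 (W = Add(Mul(Rational(1, 3), 3), Mul(-1, -24)) = Add(1, 24) = 25)
Mul(Add(Pow(Add(-7, W), Rational(1, 2)), -150), Mul(-92, Pow(Mul(1, -2), -1))) = Mul(Add(Pow(Add(-7, 25), Rational(1, 2)), -150), Mul(-92, Pow(Mul(1, -2), -1))) = Mul(Add(Pow(18, Rational(1, 2)), -150), Mul(-92, Pow(-2, -1))) = Mul(Add(Mul(3, Pow(2, Rational(1, 2))), -150), Mul(-92, Rational(-1, 2))) = Mul(Add(-150, Mul(3, Pow(2, Rational(1, 2)))), 46) = Add(-6900, Mul(138, Pow(2, Rational(1, 2))))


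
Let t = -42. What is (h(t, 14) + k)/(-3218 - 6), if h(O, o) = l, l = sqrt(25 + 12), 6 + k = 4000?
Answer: -1997/1612 - sqrt(37)/3224 ≈ -1.2407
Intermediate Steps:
k = 3994 (k = -6 + 4000 = 3994)
l = sqrt(37) ≈ 6.0828
h(O, o) = sqrt(37)
(h(t, 14) + k)/(-3218 - 6) = (sqrt(37) + 3994)/(-3218 - 6) = (3994 + sqrt(37))/(-3224) = (3994 + sqrt(37))*(-1/3224) = -1997/1612 - sqrt(37)/3224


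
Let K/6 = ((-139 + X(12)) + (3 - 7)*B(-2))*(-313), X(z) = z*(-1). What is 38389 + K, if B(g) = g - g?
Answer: 321967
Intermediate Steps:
B(g) = 0
X(z) = -z
K = 283578 (K = 6*(((-139 - 1*12) + (3 - 7)*0)*(-313)) = 6*(((-139 - 12) - 4*0)*(-313)) = 6*((-151 + 0)*(-313)) = 6*(-151*(-313)) = 6*47263 = 283578)
38389 + K = 38389 + 283578 = 321967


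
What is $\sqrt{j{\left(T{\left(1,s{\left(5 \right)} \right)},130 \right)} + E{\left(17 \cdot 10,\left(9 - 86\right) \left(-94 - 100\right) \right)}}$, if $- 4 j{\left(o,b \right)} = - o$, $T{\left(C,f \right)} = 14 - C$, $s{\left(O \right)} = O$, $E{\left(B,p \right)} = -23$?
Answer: $\frac{i \sqrt{79}}{2} \approx 4.4441 i$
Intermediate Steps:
$j{\left(o,b \right)} = \frac{o}{4}$ ($j{\left(o,b \right)} = - \frac{\left(-1\right) o}{4} = \frac{o}{4}$)
$\sqrt{j{\left(T{\left(1,s{\left(5 \right)} \right)},130 \right)} + E{\left(17 \cdot 10,\left(9 - 86\right) \left(-94 - 100\right) \right)}} = \sqrt{\frac{14 - 1}{4} - 23} = \sqrt{\frac{1}{4} \cdot 13 - 23} = \sqrt{\frac{13}{4} - 23} = \sqrt{- \frac{79}{4}} = \frac{i \sqrt{79}}{2}$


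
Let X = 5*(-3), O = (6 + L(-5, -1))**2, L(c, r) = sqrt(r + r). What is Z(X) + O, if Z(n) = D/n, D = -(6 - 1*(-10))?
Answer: 526/15 + 12*I*sqrt(2) ≈ 35.067 + 16.971*I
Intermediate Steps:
L(c, r) = sqrt(2)*sqrt(r) (L(c, r) = sqrt(2*r) = sqrt(2)*sqrt(r))
O = (6 + I*sqrt(2))**2 (O = (6 + sqrt(2)*sqrt(-1))**2 = (6 + sqrt(2)*I)**2 = (6 + I*sqrt(2))**2 ≈ 34.0 + 16.971*I)
D = -16 (D = -(6 + 10) = -1*16 = -16)
X = -15
Z(n) = -16/n
Z(X) + O = -16/(-15) + (6 + I*sqrt(2))**2 = -16*(-1/15) + (6 + I*sqrt(2))**2 = 16/15 + (6 + I*sqrt(2))**2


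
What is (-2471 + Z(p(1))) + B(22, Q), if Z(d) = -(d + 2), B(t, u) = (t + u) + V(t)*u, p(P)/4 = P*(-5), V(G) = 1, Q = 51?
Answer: -2329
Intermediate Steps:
p(P) = -20*P (p(P) = 4*(P*(-5)) = 4*(-5*P) = -20*P)
B(t, u) = t + 2*u (B(t, u) = (t + u) + 1*u = (t + u) + u = t + 2*u)
Z(d) = -2 - d (Z(d) = -(2 + d) = -2 - d)
(-2471 + Z(p(1))) + B(22, Q) = (-2471 + (-2 - (-20))) + (22 + 2*51) = (-2471 + (-2 - 1*(-20))) + (22 + 102) = (-2471 + (-2 + 20)) + 124 = (-2471 + 18) + 124 = -2453 + 124 = -2329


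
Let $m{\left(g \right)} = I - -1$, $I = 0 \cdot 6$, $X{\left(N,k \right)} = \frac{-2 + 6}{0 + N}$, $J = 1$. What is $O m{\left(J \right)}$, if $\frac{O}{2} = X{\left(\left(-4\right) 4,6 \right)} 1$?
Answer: $- \frac{1}{2} \approx -0.5$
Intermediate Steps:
$X{\left(N,k \right)} = \frac{4}{N}$
$I = 0$
$m{\left(g \right)} = 1$ ($m{\left(g \right)} = 0 - -1 = 0 + 1 = 1$)
$O = - \frac{1}{2}$ ($O = 2 \frac{4}{\left(-4\right) 4} \cdot 1 = 2 \frac{4}{-16} \cdot 1 = 2 \cdot 4 \left(- \frac{1}{16}\right) 1 = 2 \left(\left(- \frac{1}{4}\right) 1\right) = 2 \left(- \frac{1}{4}\right) = - \frac{1}{2} \approx -0.5$)
$O m{\left(J \right)} = \left(- \frac{1}{2}\right) 1 = - \frac{1}{2}$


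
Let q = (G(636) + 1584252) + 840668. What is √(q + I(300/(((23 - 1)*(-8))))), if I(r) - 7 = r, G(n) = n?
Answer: √1173971667/22 ≈ 1557.4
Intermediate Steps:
I(r) = 7 + r
q = 2425556 (q = (636 + 1584252) + 840668 = 1584888 + 840668 = 2425556)
√(q + I(300/(((23 - 1)*(-8))))) = √(2425556 + (7 + 300/(((23 - 1)*(-8))))) = √(2425556 + (7 + 300/((22*(-8))))) = √(2425556 + (7 + 300/(-176))) = √(2425556 + (7 + 300*(-1/176))) = √(2425556 + (7 - 75/44)) = √(2425556 + 233/44) = √(106724697/44) = √1173971667/22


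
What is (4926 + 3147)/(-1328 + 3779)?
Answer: 2691/817 ≈ 3.2938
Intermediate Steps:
(4926 + 3147)/(-1328 + 3779) = 8073/2451 = 8073*(1/2451) = 2691/817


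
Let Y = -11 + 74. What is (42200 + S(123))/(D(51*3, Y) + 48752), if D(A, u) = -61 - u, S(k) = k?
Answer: 42323/48628 ≈ 0.87034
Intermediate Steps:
Y = 63
(42200 + S(123))/(D(51*3, Y) + 48752) = (42200 + 123)/((-61 - 1*63) + 48752) = 42323/((-61 - 63) + 48752) = 42323/(-124 + 48752) = 42323/48628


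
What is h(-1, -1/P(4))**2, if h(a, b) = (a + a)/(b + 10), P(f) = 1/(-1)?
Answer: 4/121 ≈ 0.033058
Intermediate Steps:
P(f) = -1
h(a, b) = 2*a/(10 + b) (h(a, b) = (2*a)/(10 + b) = 2*a/(10 + b))
h(-1, -1/P(4))**2 = (2*(-1)/(10 - 1/(-1)))**2 = (2*(-1)/(10 - 1*(-1)))**2 = (2*(-1)/(10 + 1))**2 = (2*(-1)/11)**2 = (2*(-1)*(1/11))**2 = (-2/11)**2 = 4/121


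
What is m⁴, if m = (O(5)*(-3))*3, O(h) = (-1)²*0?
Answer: 0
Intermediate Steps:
O(h) = 0 (O(h) = 1*0 = 0)
m = 0 (m = (0*(-3))*3 = 0*3 = 0)
m⁴ = 0⁴ = 0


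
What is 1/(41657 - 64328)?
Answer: -1/22671 ≈ -4.4109e-5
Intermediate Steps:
1/(41657 - 64328) = 1/(-22671) = -1/22671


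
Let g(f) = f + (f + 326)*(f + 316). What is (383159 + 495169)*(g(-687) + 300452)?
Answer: 380927340288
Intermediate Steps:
g(f) = f + (316 + f)*(326 + f) (g(f) = f + (326 + f)*(316 + f) = f + (316 + f)*(326 + f))
(383159 + 495169)*(g(-687) + 300452) = (383159 + 495169)*((103016 + (-687)² + 643*(-687)) + 300452) = 878328*((103016 + 471969 - 441741) + 300452) = 878328*(133244 + 300452) = 878328*433696 = 380927340288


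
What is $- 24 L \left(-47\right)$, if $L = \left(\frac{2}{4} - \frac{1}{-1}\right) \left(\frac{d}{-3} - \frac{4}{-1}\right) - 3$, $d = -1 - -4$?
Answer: $1692$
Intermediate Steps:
$d = 3$ ($d = -1 + 4 = 3$)
$L = \frac{3}{2}$ ($L = \left(\frac{2}{4} - \frac{1}{-1}\right) \left(\frac{3}{-3} - \frac{4}{-1}\right) - 3 = \left(2 \cdot \frac{1}{4} - -1\right) \left(3 \left(- \frac{1}{3}\right) - -4\right) - 3 = \left(\frac{1}{2} + 1\right) \left(-1 + 4\right) - 3 = \frac{3}{2} \cdot 3 - 3 = \frac{9}{2} - 3 = \frac{3}{2} \approx 1.5$)
$- 24 L \left(-47\right) = \left(-24\right) \frac{3}{2} \left(-47\right) = \left(-36\right) \left(-47\right) = 1692$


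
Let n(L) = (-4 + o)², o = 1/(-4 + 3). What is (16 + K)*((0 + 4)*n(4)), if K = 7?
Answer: 2300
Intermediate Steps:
o = -1 (o = 1/(-1) = -1)
n(L) = 25 (n(L) = (-4 - 1)² = (-5)² = 25)
(16 + K)*((0 + 4)*n(4)) = (16 + 7)*((0 + 4)*25) = 23*(4*25) = 23*100 = 2300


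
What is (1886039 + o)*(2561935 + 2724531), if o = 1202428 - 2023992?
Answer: 5627310895350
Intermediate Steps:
o = -821564
(1886039 + o)*(2561935 + 2724531) = (1886039 - 821564)*(2561935 + 2724531) = 1064475*5286466 = 5627310895350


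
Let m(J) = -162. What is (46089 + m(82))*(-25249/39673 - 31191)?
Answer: -56833091429184/39673 ≈ -1.4325e+9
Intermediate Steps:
(46089 + m(82))*(-25249/39673 - 31191) = (46089 - 162)*(-25249/39673 - 31191) = 45927*(-25249*1/39673 - 31191) = 45927*(-25249/39673 - 31191) = 45927*(-1237465792/39673) = -56833091429184/39673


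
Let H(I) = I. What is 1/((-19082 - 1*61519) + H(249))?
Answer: -1/80352 ≈ -1.2445e-5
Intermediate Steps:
1/((-19082 - 1*61519) + H(249)) = 1/((-19082 - 1*61519) + 249) = 1/((-19082 - 61519) + 249) = 1/(-80601 + 249) = 1/(-80352) = -1/80352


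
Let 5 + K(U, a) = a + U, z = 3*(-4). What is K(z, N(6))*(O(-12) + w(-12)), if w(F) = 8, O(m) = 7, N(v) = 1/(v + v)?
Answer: -1015/4 ≈ -253.75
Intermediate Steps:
N(v) = 1/(2*v)
z = -12
K(U, a) = -5 + U + a (K(U, a) = -5 + (a + U) = -5 + (U + a) = -5 + U + a)
K(z, N(6))*(O(-12) + w(-12)) = (-5 - 12 + (½)/6)*(7 + 8) = (-5 - 12 + (½)*(⅙))*15 = (-5 - 12 + 1/12)*15 = -203/12*15 = -1015/4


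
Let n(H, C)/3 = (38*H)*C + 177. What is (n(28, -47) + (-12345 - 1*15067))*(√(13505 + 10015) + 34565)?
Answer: -6114721325 - 4953340*√30 ≈ -6.1419e+9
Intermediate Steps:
n(H, C) = 531 + 114*C*H (n(H, C) = 3*((38*H)*C + 177) = 3*(38*C*H + 177) = 3*(177 + 38*C*H) = 531 + 114*C*H)
(n(28, -47) + (-12345 - 1*15067))*(√(13505 + 10015) + 34565) = ((531 + 114*(-47)*28) + (-12345 - 1*15067))*(√(13505 + 10015) + 34565) = ((531 - 150024) + (-12345 - 15067))*(√23520 + 34565) = (-149493 - 27412)*(28*√30 + 34565) = -176905*(34565 + 28*√30) = -6114721325 - 4953340*√30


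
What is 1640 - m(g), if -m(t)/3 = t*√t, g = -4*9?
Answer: 1640 - 648*I ≈ 1640.0 - 648.0*I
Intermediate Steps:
g = -36
m(t) = -3*t^(3/2) (m(t) = -3*t*√t = -3*t^(3/2))
1640 - m(g) = 1640 - (-3)*(-36)^(3/2) = 1640 - (-3)*(-216*I) = 1640 - 648*I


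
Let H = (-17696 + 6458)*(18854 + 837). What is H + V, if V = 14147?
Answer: -221273311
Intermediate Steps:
H = -221287458 (H = -11238*19691 = -221287458)
H + V = -221287458 + 14147 = -221273311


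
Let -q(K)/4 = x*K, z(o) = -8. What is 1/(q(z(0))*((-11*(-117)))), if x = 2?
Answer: 1/82368 ≈ 1.2141e-5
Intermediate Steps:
q(K) = -8*K
1/(q(z(0))*((-11*(-117)))) = 1/(((-8*(-8)))*((-11*(-117)))) = 1/(64*1287) = (1/64)*(1/1287) = 1/82368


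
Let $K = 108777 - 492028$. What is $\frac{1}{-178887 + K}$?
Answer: $- \frac{1}{562138} \approx -1.7789 \cdot 10^{-6}$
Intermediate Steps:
$K = -383251$ ($K = 108777 - 492028 = -383251$)
$\frac{1}{-178887 + K} = \frac{1}{-178887 - 383251} = \frac{1}{-562138} = - \frac{1}{562138}$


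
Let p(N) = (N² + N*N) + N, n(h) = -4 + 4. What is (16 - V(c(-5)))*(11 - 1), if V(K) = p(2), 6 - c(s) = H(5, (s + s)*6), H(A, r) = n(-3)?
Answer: 60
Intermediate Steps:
n(h) = 0
H(A, r) = 0
c(s) = 6 (c(s) = 6 - 1*0 = 6 + 0 = 6)
p(N) = N + 2*N² (p(N) = (N² + N²) + N = 2*N² + N = N + 2*N²)
V(K) = 10 (V(K) = 2*(1 + 2*2) = 2*(1 + 4) = 2*5 = 10)
(16 - V(c(-5)))*(11 - 1) = (16 - 1*10)*(11 - 1) = (16 - 10)*10 = 6*10 = 60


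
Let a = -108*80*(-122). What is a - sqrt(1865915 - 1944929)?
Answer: 1054080 - I*sqrt(79014) ≈ 1.0541e+6 - 281.09*I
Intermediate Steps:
a = 1054080 (a = -8640*(-122) = 1054080)
a - sqrt(1865915 - 1944929) = 1054080 - sqrt(1865915 - 1944929) = 1054080 - sqrt(-79014) = 1054080 - I*sqrt(79014)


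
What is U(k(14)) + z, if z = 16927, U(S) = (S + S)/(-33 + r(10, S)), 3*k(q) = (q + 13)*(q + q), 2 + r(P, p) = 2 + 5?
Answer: 16909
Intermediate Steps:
r(P, p) = 5 (r(P, p) = -2 + (2 + 5) = -2 + 7 = 5)
k(q) = 2*q*(13 + q)/3 (k(q) = ((q + 13)*(q + q))/3 = ((13 + q)*(2*q))/3 = (2*q*(13 + q))/3 = 2*q*(13 + q)/3)
U(S) = -S/14 (U(S) = (S + S)/(-33 + 5) = (2*S)/(-28) = (2*S)*(-1/28) = -S/14)
U(k(14)) + z = -14*(13 + 14)/21 + 16927 = -14*27/21 + 16927 = -1/14*252 + 16927 = -18 + 16927 = 16909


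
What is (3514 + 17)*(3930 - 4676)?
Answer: -2634126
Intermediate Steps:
(3514 + 17)*(3930 - 4676) = 3531*(-746) = -2634126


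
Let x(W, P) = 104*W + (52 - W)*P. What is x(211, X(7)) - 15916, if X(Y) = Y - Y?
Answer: 6028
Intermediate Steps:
X(Y) = 0
x(W, P) = 104*W + P*(52 - W)
x(211, X(7)) - 15916 = (52*0 + 104*211 - 1*0*211) - 15916 = (0 + 21944 + 0) - 15916 = 21944 - 15916 = 6028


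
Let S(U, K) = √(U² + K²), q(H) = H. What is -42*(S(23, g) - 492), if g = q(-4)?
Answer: 20664 - 42*√545 ≈ 19684.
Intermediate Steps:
g = -4
S(U, K) = √(K² + U²)
-42*(S(23, g) - 492) = -42*(√((-4)² + 23²) - 492) = -42*(√(16 + 529) - 492) = -42*(√545 - 492) = -42*(-492 + √545) = 20664 - 42*√545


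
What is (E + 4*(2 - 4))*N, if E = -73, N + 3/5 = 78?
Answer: -31347/5 ≈ -6269.4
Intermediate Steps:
N = 387/5 (N = -⅗ + 78 = 387/5 ≈ 77.400)
(E + 4*(2 - 4))*N = (-73 + 4*(2 - 4))*(387/5) = (-73 + 4*(-2))*(387/5) = (-73 - 8)*(387/5) = -81*387/5 = -31347/5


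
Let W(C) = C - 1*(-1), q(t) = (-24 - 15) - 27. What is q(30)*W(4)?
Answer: -330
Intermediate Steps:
q(t) = -66 (q(t) = -39 - 27 = -66)
W(C) = 1 + C (W(C) = C + 1 = 1 + C)
q(30)*W(4) = -66*(1 + 4) = -66*5 = -330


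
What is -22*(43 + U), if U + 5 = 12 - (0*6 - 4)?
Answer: -1188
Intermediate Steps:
U = 11 (U = -5 + (12 - (0*6 - 4)) = -5 + (12 - (0 - 4)) = -5 + (12 - 1*(-4)) = -5 + (12 + 4) = -5 + 16 = 11)
-22*(43 + U) = -22*(43 + 11) = -22*54 = -1188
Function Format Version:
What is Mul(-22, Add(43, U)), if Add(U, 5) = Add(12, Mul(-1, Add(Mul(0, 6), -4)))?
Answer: -1188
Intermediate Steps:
U = 11 (U = Add(-5, Add(12, Mul(-1, Add(Mul(0, 6), -4)))) = Add(-5, Add(12, Mul(-1, Add(0, -4)))) = Add(-5, Add(12, Mul(-1, -4))) = Add(-5, Add(12, 4)) = Add(-5, 16) = 11)
Mul(-22, Add(43, U)) = Mul(-22, Add(43, 11)) = Mul(-22, 54) = -1188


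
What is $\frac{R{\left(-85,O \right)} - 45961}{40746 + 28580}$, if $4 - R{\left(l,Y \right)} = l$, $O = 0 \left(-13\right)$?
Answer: $- \frac{22936}{34663} \approx -0.66168$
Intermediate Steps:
$O = 0$
$R{\left(l,Y \right)} = 4 - l$
$\frac{R{\left(-85,O \right)} - 45961}{40746 + 28580} = \frac{\left(4 - -85\right) - 45961}{40746 + 28580} = \frac{\left(4 + 85\right) - 45961}{69326} = \left(89 - 45961\right) \frac{1}{69326} = \left(-45872\right) \frac{1}{69326} = - \frac{22936}{34663}$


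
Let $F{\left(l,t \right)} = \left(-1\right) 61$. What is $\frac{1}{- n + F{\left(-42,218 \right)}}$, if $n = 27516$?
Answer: $- \frac{1}{27577} \approx -3.6262 \cdot 10^{-5}$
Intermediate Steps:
$F{\left(l,t \right)} = -61$
$\frac{1}{- n + F{\left(-42,218 \right)}} = \frac{1}{\left(-1\right) 27516 - 61} = \frac{1}{-27516 - 61} = \frac{1}{-27577} = - \frac{1}{27577}$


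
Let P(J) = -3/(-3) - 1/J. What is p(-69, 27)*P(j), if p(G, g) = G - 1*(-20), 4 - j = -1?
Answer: -196/5 ≈ -39.200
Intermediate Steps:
j = 5 (j = 4 - 1*(-1) = 4 + 1 = 5)
p(G, g) = 20 + G (p(G, g) = G + 20 = 20 + G)
P(J) = 1 - 1/J (P(J) = -3*(-1/3) - 1/J = 1 - 1/J)
p(-69, 27)*P(j) = (20 - 69)*((-1 + 5)/5) = -49*4/5 = -196/5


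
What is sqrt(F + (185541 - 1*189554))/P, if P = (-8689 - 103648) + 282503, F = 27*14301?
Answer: sqrt(382114)/170166 ≈ 0.0036326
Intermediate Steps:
F = 386127
P = 170166 (P = -112337 + 282503 = 170166)
sqrt(F + (185541 - 1*189554))/P = sqrt(386127 + (185541 - 1*189554))/170166 = sqrt(386127 + (185541 - 189554))*(1/170166) = sqrt(386127 - 4013)*(1/170166) = sqrt(382114)*(1/170166) = sqrt(382114)/170166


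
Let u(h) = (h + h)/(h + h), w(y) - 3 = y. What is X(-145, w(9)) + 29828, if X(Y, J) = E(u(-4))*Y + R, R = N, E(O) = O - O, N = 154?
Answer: 29982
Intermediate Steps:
w(y) = 3 + y
u(h) = 1 (u(h) = (2*h)/((2*h)) = (2*h)*(1/(2*h)) = 1)
E(O) = 0
R = 154
X(Y, J) = 154 (X(Y, J) = 0*Y + 154 = 0 + 154 = 154)
X(-145, w(9)) + 29828 = 154 + 29828 = 29982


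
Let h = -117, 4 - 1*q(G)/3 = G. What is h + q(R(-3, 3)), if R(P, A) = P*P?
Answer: -132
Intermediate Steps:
R(P, A) = P²
q(G) = 12 - 3*G
h + q(R(-3, 3)) = -117 + (12 - 3*(-3)²) = -117 + (12 - 3*9) = -117 + (12 - 27) = -117 - 15 = -132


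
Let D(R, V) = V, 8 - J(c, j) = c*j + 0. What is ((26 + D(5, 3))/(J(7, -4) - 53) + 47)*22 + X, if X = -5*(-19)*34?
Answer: 71850/17 ≈ 4226.5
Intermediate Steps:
J(c, j) = 8 - c*j (J(c, j) = 8 - (c*j + 0) = 8 - c*j)
X = 3230 (X = 95*34 = 3230)
((26 + D(5, 3))/(J(7, -4) - 53) + 47)*22 + X = ((26 + 3)/((8 - 1*7*(-4)) - 53) + 47)*22 + 3230 = (29/((8 + 28) - 53) + 47)*22 + 3230 = (29/(36 - 53) + 47)*22 + 3230 = (29/(-17) + 47)*22 + 3230 = (29*(-1/17) + 47)*22 + 3230 = (-29/17 + 47)*22 + 3230 = (770/17)*22 + 3230 = 16940/17 + 3230 = 71850/17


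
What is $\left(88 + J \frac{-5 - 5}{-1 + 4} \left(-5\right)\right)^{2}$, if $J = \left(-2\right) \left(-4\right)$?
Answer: $\frac{440896}{9} \approx 48988.0$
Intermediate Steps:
$J = 8$
$\left(88 + J \frac{-5 - 5}{-1 + 4} \left(-5\right)\right)^{2} = \left(88 + 8 \frac{-5 - 5}{-1 + 4} \left(-5\right)\right)^{2} = \left(88 + 8 \left(- \frac{10}{3}\right) \left(-5\right)\right)^{2} = \left(88 - - \frac{400}{3}\right)^{2} = \left(88 + \frac{400}{3}\right)^{2} = \left(\frac{664}{3}\right)^{2} = \frac{440896}{9}$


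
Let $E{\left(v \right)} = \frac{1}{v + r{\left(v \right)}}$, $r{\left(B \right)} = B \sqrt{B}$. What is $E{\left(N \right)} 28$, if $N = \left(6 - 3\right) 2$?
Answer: $- \frac{14}{15} + \frac{14 \sqrt{6}}{15} \approx 1.3529$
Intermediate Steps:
$r{\left(B \right)} = B^{\frac{3}{2}}$
$N = 6$ ($N = 3 \cdot 2 = 6$)
$E{\left(v \right)} = \frac{1}{v + v^{\frac{3}{2}}}$
$E{\left(N \right)} 28 = \frac{1}{6 + 6^{\frac{3}{2}}} \cdot 28 = \frac{1}{6 + 6 \sqrt{6}} \cdot 28 = \frac{28}{6 + 6 \sqrt{6}}$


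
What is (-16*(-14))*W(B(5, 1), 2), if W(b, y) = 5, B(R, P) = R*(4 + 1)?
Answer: 1120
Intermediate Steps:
B(R, P) = 5*R (B(R, P) = R*5 = 5*R)
(-16*(-14))*W(B(5, 1), 2) = -16*(-14)*5 = 224*5 = 1120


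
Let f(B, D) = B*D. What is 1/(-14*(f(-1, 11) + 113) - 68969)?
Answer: -1/70397 ≈ -1.4205e-5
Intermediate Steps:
1/(-14*(f(-1, 11) + 113) - 68969) = 1/(-14*(-1*11 + 113) - 68969) = 1/(-14*(-11 + 113) - 68969) = 1/(-14*102 - 68969) = 1/(-1428 - 68969) = 1/(-70397) = -1/70397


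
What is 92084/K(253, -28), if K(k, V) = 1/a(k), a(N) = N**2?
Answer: 5894204756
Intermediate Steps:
K(k, V) = k**(-2) (K(k, V) = 1/(k**2) = k**(-2))
92084/K(253, -28) = 92084/(253**(-2)) = 92084/(1/64009) = 92084*64009 = 5894204756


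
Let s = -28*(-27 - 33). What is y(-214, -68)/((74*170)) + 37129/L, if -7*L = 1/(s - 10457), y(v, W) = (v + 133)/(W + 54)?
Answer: 401759419291801/176120 ≈ 2.2812e+9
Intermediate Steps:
y(v, W) = (133 + v)/(54 + W)
s = 1680 (s = -28*(-60) = 1680)
L = 1/61439 (L = -1/(7*(1680 - 10457)) = -⅐/(-8777) = -⅐*(-1/8777) = 1/61439 ≈ 1.6276e-5)
y(-214, -68)/((74*170)) + 37129/L = ((133 - 214)/(54 - 68))/((74*170)) + 37129/(1/61439) = (-81/(-14))/12580 + 37129*61439 = -1/14*(-81)*(1/12580) + 2281168631 = (81/14)*(1/12580) + 2281168631 = 81/176120 + 2281168631 = 401759419291801/176120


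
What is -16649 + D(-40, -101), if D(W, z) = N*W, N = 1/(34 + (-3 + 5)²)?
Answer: -316351/19 ≈ -16650.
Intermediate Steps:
N = 1/38 (N = 1/(34 + 2²) = 1/(34 + 4) = 1/38 ≈ 0.026316)
D(W, z) = W/38
-16649 + D(-40, -101) = -16649 + (1/38)*(-40) = -16649 - 20/19 = -316351/19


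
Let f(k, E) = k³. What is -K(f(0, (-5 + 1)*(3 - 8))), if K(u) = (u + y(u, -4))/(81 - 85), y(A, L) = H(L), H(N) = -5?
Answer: -5/4 ≈ -1.2500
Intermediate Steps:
y(A, L) = -5
K(u) = 5/4 - u/4 (K(u) = (u - 5)/(81 - 85) = (-5 + u)/(-4) = (-5 + u)*(-¼) = 5/4 - u/4)
-K(f(0, (-5 + 1)*(3 - 8))) = -(5/4 - ¼*0³) = -(5/4 - ¼*0) = -(5/4 + 0) = -1*5/4 = -5/4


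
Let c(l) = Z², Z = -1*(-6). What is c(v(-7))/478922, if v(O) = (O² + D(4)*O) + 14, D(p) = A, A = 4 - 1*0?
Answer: 18/239461 ≈ 7.5169e-5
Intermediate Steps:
Z = 6
A = 4 (A = 4 + 0 = 4)
D(p) = 4
v(O) = 14 + O² + 4*O (v(O) = (O² + 4*O) + 14 = 14 + O² + 4*O)
c(l) = 36 (c(l) = 6² = 36)
c(v(-7))/478922 = 36/478922 = 36*(1/478922) = 18/239461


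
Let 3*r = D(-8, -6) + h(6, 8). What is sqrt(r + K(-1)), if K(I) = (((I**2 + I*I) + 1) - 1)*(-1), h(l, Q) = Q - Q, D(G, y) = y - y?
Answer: I*sqrt(2) ≈ 1.4142*I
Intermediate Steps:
D(G, y) = 0
h(l, Q) = 0
K(I) = -2*I**2 (K(I) = (((I**2 + I**2) + 1) - 1)*(-1) = ((2*I**2 + 1) - 1)*(-1) = ((1 + 2*I**2) - 1)*(-1) = (2*I**2)*(-1) = -2*I**2)
r = 0 (r = (0 + 0)/3 = (1/3)*0 = 0)
sqrt(r + K(-1)) = sqrt(0 - 2*(-1)**2) = sqrt(0 - 2*1) = sqrt(0 - 2) = sqrt(-2) = I*sqrt(2)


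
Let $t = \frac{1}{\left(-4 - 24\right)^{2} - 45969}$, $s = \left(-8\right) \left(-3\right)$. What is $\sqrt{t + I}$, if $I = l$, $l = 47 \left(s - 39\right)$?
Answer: $\frac{i \sqrt{1439387423810}}{45185} \approx 26.552 i$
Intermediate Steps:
$s = 24$
$t = - \frac{1}{45185}$ ($t = \frac{1}{\left(-28\right)^{2} - 45969} = \frac{1}{784 - 45969} = \frac{1}{-45185} = - \frac{1}{45185} \approx -2.2131 \cdot 10^{-5}$)
$l = -705$ ($l = 47 \left(24 - 39\right) = 47 \left(-15\right) = -705$)
$I = -705$
$\sqrt{t + I} = \sqrt{- \frac{1}{45185} - 705} = \sqrt{- \frac{31855426}{45185}} = \frac{i \sqrt{1439387423810}}{45185}$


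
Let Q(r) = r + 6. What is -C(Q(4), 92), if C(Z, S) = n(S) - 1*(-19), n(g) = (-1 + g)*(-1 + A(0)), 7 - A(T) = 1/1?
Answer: -474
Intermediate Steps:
A(T) = 6 (A(T) = 7 - 1/1 = 7 - 1*1 = 7 - 1 = 6)
n(g) = -5 + 5*g (n(g) = (-1 + g)*(-1 + 6) = (-1 + g)*5 = -5 + 5*g)
Q(r) = 6 + r
C(Z, S) = 14 + 5*S (C(Z, S) = (-5 + 5*S) - 1*(-19) = (-5 + 5*S) + 19 = 14 + 5*S)
-C(Q(4), 92) = -(14 + 5*92) = -(14 + 460) = -1*474 = -474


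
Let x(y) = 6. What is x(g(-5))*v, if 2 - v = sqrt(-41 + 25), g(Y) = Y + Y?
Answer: 12 - 24*I ≈ 12.0 - 24.0*I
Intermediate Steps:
g(Y) = 2*Y
v = 2 - 4*I (v = 2 - sqrt(-41 + 25) = 2 - sqrt(-16) = 2 - 4*I ≈ 2.0 - 4.0*I)
x(g(-5))*v = 6*(2 - 4*I) = 12 - 24*I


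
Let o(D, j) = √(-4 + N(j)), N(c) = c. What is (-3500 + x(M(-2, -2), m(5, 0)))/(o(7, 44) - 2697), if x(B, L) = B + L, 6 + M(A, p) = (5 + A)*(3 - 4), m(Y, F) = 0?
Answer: 9463773/7273769 + 7018*√10/7273769 ≈ 1.3041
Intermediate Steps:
M(A, p) = -11 - A (M(A, p) = -6 + (5 + A)*(3 - 4) = -6 + (5 + A)*(-1) = -6 + (-5 - A) = -11 - A)
o(D, j) = √(-4 + j)
(-3500 + x(M(-2, -2), m(5, 0)))/(o(7, 44) - 2697) = (-3500 + ((-11 - 1*(-2)) + 0))/(√(-4 + 44) - 2697) = (-3500 + ((-11 + 2) + 0))/(√40 - 2697) = (-3500 + (-9 + 0))/(2*√10 - 2697) = (-3500 - 9)/(-2697 + 2*√10) = -3509/(-2697 + 2*√10)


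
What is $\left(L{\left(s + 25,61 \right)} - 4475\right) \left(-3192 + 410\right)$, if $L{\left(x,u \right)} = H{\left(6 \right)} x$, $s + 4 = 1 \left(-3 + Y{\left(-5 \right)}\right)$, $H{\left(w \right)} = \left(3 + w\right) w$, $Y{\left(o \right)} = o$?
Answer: $10496486$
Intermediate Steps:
$H{\left(w \right)} = w \left(3 + w\right)$
$s = -12$ ($s = -4 + 1 \left(-3 - 5\right) = -4 + 1 \left(-8\right) = -4 - 8 = -12$)
$L{\left(x,u \right)} = 54 x$ ($L{\left(x,u \right)} = 6 \left(3 + 6\right) x = 6 \cdot 9 x = 54 x$)
$\left(L{\left(s + 25,61 \right)} - 4475\right) \left(-3192 + 410\right) = \left(54 \left(-12 + 25\right) - 4475\right) \left(-3192 + 410\right) = \left(54 \cdot 13 - 4475\right) \left(-2782\right) = \left(702 - 4475\right) \left(-2782\right) = \left(-3773\right) \left(-2782\right) = 10496486$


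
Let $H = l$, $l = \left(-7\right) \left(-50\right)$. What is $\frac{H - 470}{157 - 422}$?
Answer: $\frac{24}{53} \approx 0.45283$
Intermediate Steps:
$l = 350$
$H = 350$
$\frac{H - 470}{157 - 422} = \frac{350 - 470}{157 - 422} = - \frac{120}{-265} = \left(-120\right) \left(- \frac{1}{265}\right) = \frac{24}{53}$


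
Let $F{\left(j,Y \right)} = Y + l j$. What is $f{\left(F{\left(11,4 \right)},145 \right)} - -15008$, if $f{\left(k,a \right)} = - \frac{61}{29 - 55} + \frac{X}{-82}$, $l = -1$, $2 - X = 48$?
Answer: $\frac{16001627}{1066} \approx 15011.0$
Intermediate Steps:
$X = -46$ ($X = 2 - 48 = -46$)
$F{\left(j,Y \right)} = Y - j$
$f{\left(k,a \right)} = \frac{3099}{1066}$ ($f{\left(k,a \right)} = - \frac{61}{29 - 55} - \frac{46}{-82} = - \frac{61}{29 - 55} - - \frac{23}{41} = - \frac{61}{-26} + \frac{23}{41} = \left(-61\right) \left(- \frac{1}{26}\right) + \frac{23}{41} = \frac{61}{26} + \frac{23}{41} = \frac{3099}{1066}$)
$f{\left(F{\left(11,4 \right)},145 \right)} - -15008 = \frac{3099}{1066} - -15008 = \frac{3099}{1066} + 15008 = \frac{16001627}{1066}$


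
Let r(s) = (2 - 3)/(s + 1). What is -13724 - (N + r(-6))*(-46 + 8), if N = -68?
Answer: -81502/5 ≈ -16300.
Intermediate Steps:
r(s) = -1/(1 + s)
-13724 - (N + r(-6))*(-46 + 8) = -13724 - (-68 - 1/(1 - 6))*(-46 + 8) = -13724 - (-68 - 1/(-5))*(-38) = -13724 - (-68 - 1*(-⅕))*(-38) = -13724 - (-68 + ⅕)*(-38) = -13724 - (-339)*(-38)/5 = -13724 - 1*12882/5 = -13724 - 12882/5 = -81502/5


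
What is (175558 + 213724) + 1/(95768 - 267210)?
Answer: 66739284643/171442 ≈ 3.8928e+5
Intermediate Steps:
(175558 + 213724) + 1/(95768 - 267210) = 389282 + 1/(-171442) = 389282 - 1/171442 = 66739284643/171442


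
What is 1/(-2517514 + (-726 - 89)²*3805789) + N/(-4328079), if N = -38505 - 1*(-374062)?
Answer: -788919885179701592/10175641061645066553 ≈ -0.077530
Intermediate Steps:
N = 335557 (N = -38505 + 374062 = 335557)
1/(-2517514 + (-726 - 89)²*3805789) + N/(-4328079) = 1/(-2517514 + (-726 - 89)²*3805789) + 335557/(-4328079) = (1/3805789)/(-2517514 + (-815)²) + 335557*(-1/4328079) = (1/3805789)/(-2517514 + 664225) - 335557/4328079 = (1/3805789)/(-1853289) - 335557/4328079 = -1/1853289*1/3805789 - 335557/4328079 = -1/7053226890021 - 335557/4328079 = -788919885179701592/10175641061645066553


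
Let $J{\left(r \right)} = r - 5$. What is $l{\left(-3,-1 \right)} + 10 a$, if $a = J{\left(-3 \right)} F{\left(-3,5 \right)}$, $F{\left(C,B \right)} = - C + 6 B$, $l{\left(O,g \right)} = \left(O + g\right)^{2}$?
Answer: $-2624$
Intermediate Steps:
$J{\left(r \right)} = -5 + r$
$a = -264$ ($a = \left(-5 - 3\right) \left(\left(-1\right) \left(-3\right) + 6 \cdot 5\right) = - 8 \left(3 + 30\right) = \left(-8\right) 33 = -264$)
$l{\left(-3,-1 \right)} + 10 a = \left(-3 - 1\right)^{2} + 10 \left(-264\right) = \left(-4\right)^{2} - 2640 = 16 - 2640 = -2624$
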